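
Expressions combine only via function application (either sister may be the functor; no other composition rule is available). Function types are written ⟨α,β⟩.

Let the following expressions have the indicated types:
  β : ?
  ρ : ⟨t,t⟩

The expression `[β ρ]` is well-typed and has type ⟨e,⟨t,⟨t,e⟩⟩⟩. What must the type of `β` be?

⟨⟨t,t⟩,⟨e,⟨t,⟨t,e⟩⟩⟩⟩

[β ρ] must have type ⟨e,⟨t,⟨t,e⟩⟩⟩. The sister ρ has type ⟨t,t⟩; that is not a function onto ⟨e,⟨t,⟨t,e⟩⟩⟩, so β must be the functor, of type ⟨⟨t,t⟩,⟨e,⟨t,⟨t,e⟩⟩⟩⟩.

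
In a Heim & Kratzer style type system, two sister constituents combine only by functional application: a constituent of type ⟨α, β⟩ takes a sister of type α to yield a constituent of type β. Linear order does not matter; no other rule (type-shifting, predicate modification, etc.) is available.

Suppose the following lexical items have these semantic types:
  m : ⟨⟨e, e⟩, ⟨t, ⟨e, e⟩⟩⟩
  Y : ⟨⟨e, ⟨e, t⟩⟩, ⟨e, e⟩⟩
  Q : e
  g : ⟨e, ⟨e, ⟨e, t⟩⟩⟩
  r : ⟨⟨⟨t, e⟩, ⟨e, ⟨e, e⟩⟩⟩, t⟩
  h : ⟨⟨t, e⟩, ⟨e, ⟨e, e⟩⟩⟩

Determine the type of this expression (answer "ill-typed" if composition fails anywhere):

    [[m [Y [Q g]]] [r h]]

[Q g]: ⟨e, ⟨e, ⟨e, t⟩⟩⟩ applied to e yields ⟨e, ⟨e, t⟩⟩.
[Y [Q g]]: ⟨⟨e, ⟨e, t⟩⟩, ⟨e, e⟩⟩ applied to ⟨e, ⟨e, t⟩⟩ yields ⟨e, e⟩.
[m [Y [Q g]]]: ⟨⟨e, e⟩, ⟨t, ⟨e, e⟩⟩⟩ applied to ⟨e, e⟩ yields ⟨t, ⟨e, e⟩⟩.
[r h]: ⟨⟨⟨t, e⟩, ⟨e, ⟨e, e⟩⟩⟩, t⟩ applied to ⟨⟨t, e⟩, ⟨e, ⟨e, e⟩⟩⟩ yields t.
[[m [Y [Q g]]] [r h]]: ⟨t, ⟨e, e⟩⟩ applied to t yields ⟨e, e⟩.

⟨e, e⟩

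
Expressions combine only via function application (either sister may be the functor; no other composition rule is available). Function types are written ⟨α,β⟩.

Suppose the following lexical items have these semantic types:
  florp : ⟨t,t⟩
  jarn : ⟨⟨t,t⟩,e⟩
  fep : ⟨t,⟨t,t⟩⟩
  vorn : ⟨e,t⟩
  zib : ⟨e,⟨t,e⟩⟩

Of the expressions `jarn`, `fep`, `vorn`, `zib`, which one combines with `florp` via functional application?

jarn

jarn — combines: jarn : ⟨⟨t,t⟩,e⟩ takes florp : ⟨t,t⟩ as argument, giving e.
fep : ⟨t,⟨t,t⟩⟩ — does not combine with florp.
vorn : ⟨e,t⟩ — does not combine with florp.
zib : ⟨e,⟨t,e⟩⟩ — does not combine with florp.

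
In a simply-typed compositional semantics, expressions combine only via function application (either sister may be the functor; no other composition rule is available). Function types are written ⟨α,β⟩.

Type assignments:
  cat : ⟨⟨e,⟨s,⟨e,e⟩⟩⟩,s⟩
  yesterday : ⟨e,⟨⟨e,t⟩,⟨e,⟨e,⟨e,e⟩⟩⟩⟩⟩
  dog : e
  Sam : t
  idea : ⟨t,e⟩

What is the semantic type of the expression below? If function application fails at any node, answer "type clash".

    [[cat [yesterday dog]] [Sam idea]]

[yesterday dog] — yesterday of type ⟨e,⟨⟨e,t⟩,⟨e,⟨e,⟨e,e⟩⟩⟩⟩⟩ combines with dog of type e: type ⟨⟨e,t⟩,⟨e,⟨e,⟨e,e⟩⟩⟩⟩.
[cat [yesterday dog]]: ⟨⟨e,⟨s,⟨e,e⟩⟩⟩,s⟩ and ⟨⟨e,t⟩,⟨e,⟨e,⟨e,e⟩⟩⟩⟩ cannot combine by function application — type clash.

type clash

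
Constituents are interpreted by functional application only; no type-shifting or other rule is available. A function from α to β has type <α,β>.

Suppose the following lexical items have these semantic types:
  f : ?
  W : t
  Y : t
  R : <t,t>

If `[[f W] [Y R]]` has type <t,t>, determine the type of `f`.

<t,<t,<t,t>>>

[[f W] [Y R]] must have type <t,t>. The sister [Y R] has type t; that is not a function onto <t,t>, so [f W] must be the functor, of type <t,<t,t>>.
[f W] must have type <t,<t,t>>. The sister W has type t; that is not a function onto <t,<t,t>>, so f must be the functor, of type <t,<t,<t,t>>>.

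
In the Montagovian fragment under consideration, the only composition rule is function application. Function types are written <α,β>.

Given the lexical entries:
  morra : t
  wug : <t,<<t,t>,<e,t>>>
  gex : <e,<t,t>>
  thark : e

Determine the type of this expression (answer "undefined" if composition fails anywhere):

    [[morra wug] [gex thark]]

[morra wug]: functor wug : <t,<<t,t>,<e,t>>>, argument morra : t; result <<t,t>,<e,t>>.
[gex thark]: functor gex : <e,<t,t>>, argument thark : e; result <t,t>.
[[morra wug] [gex thark]]: functor [morra wug] : <<t,t>,<e,t>>, argument [gex thark] : <t,t>; result <e,t>.

<e,t>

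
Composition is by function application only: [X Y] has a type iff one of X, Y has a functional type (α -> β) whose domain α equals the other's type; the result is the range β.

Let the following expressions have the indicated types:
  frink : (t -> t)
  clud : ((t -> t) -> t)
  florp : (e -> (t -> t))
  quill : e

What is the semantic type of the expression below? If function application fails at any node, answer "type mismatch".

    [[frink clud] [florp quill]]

t

[frink clud]: clud is ((t -> t) -> t), frink is (t -> t); result t.
[florp quill]: florp is (e -> (t -> t)), quill is e; result (t -> t).
[[frink clud] [florp quill]]: [florp quill] is (t -> t), [frink clud] is t; result t.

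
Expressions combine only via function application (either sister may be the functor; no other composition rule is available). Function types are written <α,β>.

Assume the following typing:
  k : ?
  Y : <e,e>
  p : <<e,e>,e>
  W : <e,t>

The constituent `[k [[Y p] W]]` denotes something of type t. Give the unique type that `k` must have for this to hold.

For [k [[Y p] W]] to have type t with [[Y p] W] of type t, k must be the function: k : <t,t>.

<t,t>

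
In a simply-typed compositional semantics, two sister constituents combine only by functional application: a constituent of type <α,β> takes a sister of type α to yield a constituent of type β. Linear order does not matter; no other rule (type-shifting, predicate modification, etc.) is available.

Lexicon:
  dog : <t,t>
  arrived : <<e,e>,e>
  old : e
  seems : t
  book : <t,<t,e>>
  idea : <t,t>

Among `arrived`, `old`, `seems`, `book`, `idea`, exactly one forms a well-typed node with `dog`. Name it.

arrived : <<e,e>,e> — dog needs t; arrived needs <e,e>; neither fits.
old : e — dog needs t; old needs nothing (atomic); neither fits.
seems — combines: dog : <t,t> takes seems : t as argument, giving t.
book : <t,<t,e>> — dog needs t; book needs t; neither fits.
idea : <t,t> — dog needs t; idea needs t; neither fits.

seems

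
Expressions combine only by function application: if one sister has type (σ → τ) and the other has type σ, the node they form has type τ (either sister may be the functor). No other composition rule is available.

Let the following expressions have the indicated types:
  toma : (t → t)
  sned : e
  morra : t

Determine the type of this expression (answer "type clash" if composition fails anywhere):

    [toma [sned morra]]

type clash

At [sned morra]: neither e nor t can take the other as argument; the node is ill-typed.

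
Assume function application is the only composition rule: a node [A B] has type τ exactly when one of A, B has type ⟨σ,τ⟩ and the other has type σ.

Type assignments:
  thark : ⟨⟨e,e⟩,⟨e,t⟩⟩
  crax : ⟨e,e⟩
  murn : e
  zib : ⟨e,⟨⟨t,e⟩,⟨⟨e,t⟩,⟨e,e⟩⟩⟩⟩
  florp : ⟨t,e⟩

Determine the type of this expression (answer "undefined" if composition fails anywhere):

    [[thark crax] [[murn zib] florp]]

⟨e,e⟩

[thark crax]: ⟨⟨e,e⟩,⟨e,t⟩⟩ applied to ⟨e,e⟩ yields ⟨e,t⟩.
[murn zib]: ⟨e,⟨⟨t,e⟩,⟨⟨e,t⟩,⟨e,e⟩⟩⟩⟩ applied to e yields ⟨⟨t,e⟩,⟨⟨e,t⟩,⟨e,e⟩⟩⟩.
[[murn zib] florp]: ⟨⟨t,e⟩,⟨⟨e,t⟩,⟨e,e⟩⟩⟩ applied to ⟨t,e⟩ yields ⟨⟨e,t⟩,⟨e,e⟩⟩.
[[thark crax] [[murn zib] florp]]: ⟨⟨e,t⟩,⟨e,e⟩⟩ applied to ⟨e,t⟩ yields ⟨e,e⟩.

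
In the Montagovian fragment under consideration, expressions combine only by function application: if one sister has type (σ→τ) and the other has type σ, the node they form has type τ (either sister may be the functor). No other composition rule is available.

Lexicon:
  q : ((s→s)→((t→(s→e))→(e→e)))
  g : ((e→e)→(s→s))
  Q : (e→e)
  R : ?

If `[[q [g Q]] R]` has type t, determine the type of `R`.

For [[q [g Q]] R] to have type t with [q [g Q]] of type ((t→(s→e))→(e→e)), R must be the function: R : (((t→(s→e))→(e→e))→t).

(((t→(s→e))→(e→e))→t)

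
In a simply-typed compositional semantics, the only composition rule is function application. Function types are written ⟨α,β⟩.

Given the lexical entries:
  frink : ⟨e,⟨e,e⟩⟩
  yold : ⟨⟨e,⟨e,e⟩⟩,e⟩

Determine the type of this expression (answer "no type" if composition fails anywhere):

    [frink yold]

e

[frink yold] — yold of type ⟨⟨e,⟨e,e⟩⟩,e⟩ combines with frink of type ⟨e,⟨e,e⟩⟩: type e.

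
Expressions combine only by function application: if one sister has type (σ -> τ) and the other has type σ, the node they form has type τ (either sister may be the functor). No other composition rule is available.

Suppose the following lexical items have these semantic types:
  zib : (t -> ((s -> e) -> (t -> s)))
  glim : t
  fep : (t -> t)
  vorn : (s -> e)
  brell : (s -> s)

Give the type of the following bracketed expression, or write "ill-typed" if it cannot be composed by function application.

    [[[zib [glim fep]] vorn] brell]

ill-typed

[glim fep]: fep is (t -> t), glim is t; result t.
[zib [glim fep]]: zib is (t -> ((s -> e) -> (t -> s))), [glim fep] is t; result ((s -> e) -> (t -> s)).
[[zib [glim fep]] vorn]: [zib [glim fep]] is ((s -> e) -> (t -> s)), vorn is (s -> e); result (t -> s).
At [[[zib [glim fep]] vorn] brell]: neither (t -> s) nor (s -> s) can take the other as argument; the node is ill-typed.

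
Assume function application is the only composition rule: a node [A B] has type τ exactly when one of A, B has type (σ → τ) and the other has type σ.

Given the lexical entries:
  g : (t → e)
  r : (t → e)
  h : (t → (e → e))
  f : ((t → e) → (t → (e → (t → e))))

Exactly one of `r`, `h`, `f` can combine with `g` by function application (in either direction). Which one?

f

r : (t → e) — no; g wants t, and r wants t.
h : (t → (e → e)) — no; g wants t, and h wants t.
f — combines: f : ((t → e) → (t → (e → (t → e)))) takes g : (t → e) as argument, giving (t → (e → (t → e))).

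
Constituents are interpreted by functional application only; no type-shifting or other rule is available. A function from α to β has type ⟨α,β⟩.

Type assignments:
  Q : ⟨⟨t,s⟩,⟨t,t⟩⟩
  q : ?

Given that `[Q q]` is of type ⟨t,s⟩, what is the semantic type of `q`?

⟨⟨⟨t,s⟩,⟨t,t⟩⟩,⟨t,s⟩⟩

At [Q q] (required: ⟨t,s⟩): Q is ⟨⟨t,s⟩,⟨t,t⟩⟩, which is not a function with range ⟨t,s⟩; hence q is the functor — type ⟨⟨⟨t,s⟩,⟨t,t⟩⟩,⟨t,s⟩⟩.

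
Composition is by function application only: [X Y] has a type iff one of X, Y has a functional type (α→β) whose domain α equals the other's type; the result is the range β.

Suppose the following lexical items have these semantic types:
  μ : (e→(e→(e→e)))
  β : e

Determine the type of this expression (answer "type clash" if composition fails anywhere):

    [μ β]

(e→(e→e))

[μ β] — μ of type (e→(e→(e→e))) combines with β of type e: type (e→(e→e)).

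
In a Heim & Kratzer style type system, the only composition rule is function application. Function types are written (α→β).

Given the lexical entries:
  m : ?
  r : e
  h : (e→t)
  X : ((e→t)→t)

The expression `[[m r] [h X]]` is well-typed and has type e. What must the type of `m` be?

(e→(t→e))

At [[m r] [h X]] (required: e): [h X] is t, which is not a function with range e; hence [m r] is the functor — type (t→e).
At [m r] (required: (t→e)): r is e, which is not a function with range (t→e); hence m is the functor — type (e→(t→e)).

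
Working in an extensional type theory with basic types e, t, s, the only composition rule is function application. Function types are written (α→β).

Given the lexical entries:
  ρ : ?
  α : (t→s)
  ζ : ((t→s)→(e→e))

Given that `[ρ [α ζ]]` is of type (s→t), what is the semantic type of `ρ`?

[ρ [α ζ]] must have type (s→t). The sister [α ζ] has type (e→e); that is not a function onto (s→t), so ρ must be the functor, of type ((e→e)→(s→t)).

((e→e)→(s→t))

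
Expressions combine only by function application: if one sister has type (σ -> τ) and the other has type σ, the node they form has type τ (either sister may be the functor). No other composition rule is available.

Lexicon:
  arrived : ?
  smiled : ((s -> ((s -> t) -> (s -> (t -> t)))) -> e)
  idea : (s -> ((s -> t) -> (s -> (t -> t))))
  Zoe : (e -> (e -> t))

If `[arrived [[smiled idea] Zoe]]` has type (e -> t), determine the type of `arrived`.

((e -> t) -> (e -> t))

At [arrived [[smiled idea] Zoe]] (required: (e -> t)): [[smiled idea] Zoe] is (e -> t), which is not a function with range (e -> t); hence arrived is the functor — type ((e -> t) -> (e -> t)).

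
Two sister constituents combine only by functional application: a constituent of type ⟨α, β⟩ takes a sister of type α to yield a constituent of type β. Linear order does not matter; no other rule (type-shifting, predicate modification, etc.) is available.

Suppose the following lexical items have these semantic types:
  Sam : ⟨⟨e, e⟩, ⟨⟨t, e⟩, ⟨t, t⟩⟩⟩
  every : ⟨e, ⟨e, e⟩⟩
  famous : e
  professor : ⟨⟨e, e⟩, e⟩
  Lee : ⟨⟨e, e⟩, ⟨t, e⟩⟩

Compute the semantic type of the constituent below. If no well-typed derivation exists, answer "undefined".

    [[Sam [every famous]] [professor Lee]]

undefined

[every famous]: every is ⟨e, ⟨e, e⟩⟩, famous is e; result ⟨e, e⟩.
[Sam [every famous]]: Sam is ⟨⟨e, e⟩, ⟨⟨t, e⟩, ⟨t, t⟩⟩⟩, [every famous] is ⟨e, e⟩; result ⟨⟨t, e⟩, ⟨t, t⟩⟩.
[professor Lee]: ⟨⟨e, e⟩, e⟩ with ⟨⟨e, e⟩, ⟨t, e⟩⟩ — neither is a function whose domain matches the other; composition fails here.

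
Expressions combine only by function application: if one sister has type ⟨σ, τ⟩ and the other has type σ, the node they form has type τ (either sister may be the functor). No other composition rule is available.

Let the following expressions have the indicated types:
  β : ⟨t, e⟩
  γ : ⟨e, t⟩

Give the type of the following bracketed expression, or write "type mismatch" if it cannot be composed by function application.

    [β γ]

At [β γ]: neither ⟨t, e⟩ nor ⟨e, t⟩ can take the other as argument; the node is ill-typed.

type mismatch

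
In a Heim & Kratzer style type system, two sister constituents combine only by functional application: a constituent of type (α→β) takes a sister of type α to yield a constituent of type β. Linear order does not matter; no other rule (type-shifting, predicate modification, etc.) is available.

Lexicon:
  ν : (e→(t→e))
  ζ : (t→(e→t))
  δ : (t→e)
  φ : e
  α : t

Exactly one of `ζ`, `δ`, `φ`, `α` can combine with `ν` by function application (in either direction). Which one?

φ

ζ : (t→(e→t)) — no; ν wants e, and ζ wants t.
δ : (t→e) — no; ν wants e, and δ wants t.
φ — combines: ν : (e→(t→e)) takes φ : e as argument, giving (t→e).
α : t — no; ν wants e, and α wants nothing (atomic).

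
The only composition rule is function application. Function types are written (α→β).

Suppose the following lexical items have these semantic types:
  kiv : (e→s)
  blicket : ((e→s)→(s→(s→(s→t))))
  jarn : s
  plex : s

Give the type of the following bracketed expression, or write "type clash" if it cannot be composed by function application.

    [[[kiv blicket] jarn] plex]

(s→t)

[kiv blicket] — blicket of type ((e→s)→(s→(s→(s→t)))) combines with kiv of type (e→s): type (s→(s→(s→t))).
[[kiv blicket] jarn] — [kiv blicket] of type (s→(s→(s→t))) combines with jarn of type s: type (s→(s→t)).
[[[kiv blicket] jarn] plex] — [[kiv blicket] jarn] of type (s→(s→t)) combines with plex of type s: type (s→t).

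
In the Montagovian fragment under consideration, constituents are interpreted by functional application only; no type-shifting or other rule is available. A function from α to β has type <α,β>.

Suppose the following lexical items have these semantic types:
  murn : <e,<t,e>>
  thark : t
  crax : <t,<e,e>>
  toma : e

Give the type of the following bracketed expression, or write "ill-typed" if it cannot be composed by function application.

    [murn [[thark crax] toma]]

<t,e>

[thark crax] — crax of type <t,<e,e>> combines with thark of type t: type <e,e>.
[[thark crax] toma] — [thark crax] of type <e,e> combines with toma of type e: type e.
[murn [[thark crax] toma]] — murn of type <e,<t,e>> combines with [[thark crax] toma] of type e: type <t,e>.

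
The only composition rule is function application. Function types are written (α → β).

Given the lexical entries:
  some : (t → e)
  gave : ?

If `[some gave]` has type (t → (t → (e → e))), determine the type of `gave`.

((t → e) → (t → (t → (e → e))))

[some gave] is required to be (t → (t → (e → e))). some : (t → e) cannot yield (t → (t → (e → e))) as functor, so gave : ((t → e) → (t → (t → (e → e)))).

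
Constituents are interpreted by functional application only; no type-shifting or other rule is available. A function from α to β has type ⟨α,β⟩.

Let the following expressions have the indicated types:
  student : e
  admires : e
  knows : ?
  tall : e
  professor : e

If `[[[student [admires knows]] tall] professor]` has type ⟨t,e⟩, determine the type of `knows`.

⟨e,⟨e,⟨e,⟨e,⟨t,e⟩⟩⟩⟩⟩

[[[student [admires knows]] tall] professor] must have type ⟨t,e⟩. The sister professor has type e; that is not a function onto ⟨t,e⟩, so [[student [admires knows]] tall] must be the functor, of type ⟨e,⟨t,e⟩⟩.
[[student [admires knows]] tall] must have type ⟨e,⟨t,e⟩⟩. The sister tall has type e; that is not a function onto ⟨e,⟨t,e⟩⟩, so [student [admires knows]] must be the functor, of type ⟨e,⟨e,⟨t,e⟩⟩⟩.
[student [admires knows]] must have type ⟨e,⟨e,⟨t,e⟩⟩⟩. The sister student has type e; that is not a function onto ⟨e,⟨e,⟨t,e⟩⟩⟩, so [admires knows] must be the functor, of type ⟨e,⟨e,⟨e,⟨t,e⟩⟩⟩⟩.
[admires knows] must have type ⟨e,⟨e,⟨e,⟨t,e⟩⟩⟩⟩. The sister admires has type e; that is not a function onto ⟨e,⟨e,⟨e,⟨t,e⟩⟩⟩⟩, so knows must be the functor, of type ⟨e,⟨e,⟨e,⟨e,⟨t,e⟩⟩⟩⟩⟩.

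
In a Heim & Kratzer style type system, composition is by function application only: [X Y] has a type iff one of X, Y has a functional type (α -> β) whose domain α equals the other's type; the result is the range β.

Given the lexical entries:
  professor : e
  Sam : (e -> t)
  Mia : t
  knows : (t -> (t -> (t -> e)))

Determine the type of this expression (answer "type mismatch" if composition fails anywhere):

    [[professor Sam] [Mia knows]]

At [professor Sam], Sam : (e -> t) takes professor : e, giving t.
At [Mia knows], knows : (t -> (t -> (t -> e))) takes Mia : t, giving (t -> (t -> e)).
At [[professor Sam] [Mia knows]], [Mia knows] : (t -> (t -> e)) takes [professor Sam] : t, giving (t -> e).

(t -> e)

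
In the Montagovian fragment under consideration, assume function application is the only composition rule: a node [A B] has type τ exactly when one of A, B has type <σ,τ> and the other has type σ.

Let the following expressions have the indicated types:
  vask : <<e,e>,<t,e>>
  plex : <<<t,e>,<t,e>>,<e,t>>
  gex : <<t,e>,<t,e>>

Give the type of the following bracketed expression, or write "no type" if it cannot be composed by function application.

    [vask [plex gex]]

[plex gex]: <<<t,e>,<t,e>>,<e,t>> applied to <<t,e>,<t,e>> yields <e,t>.
[vask [plex gex]]: <<e,e>,<t,e>> with <e,t> — neither is a function whose domain matches the other; composition fails here.

no type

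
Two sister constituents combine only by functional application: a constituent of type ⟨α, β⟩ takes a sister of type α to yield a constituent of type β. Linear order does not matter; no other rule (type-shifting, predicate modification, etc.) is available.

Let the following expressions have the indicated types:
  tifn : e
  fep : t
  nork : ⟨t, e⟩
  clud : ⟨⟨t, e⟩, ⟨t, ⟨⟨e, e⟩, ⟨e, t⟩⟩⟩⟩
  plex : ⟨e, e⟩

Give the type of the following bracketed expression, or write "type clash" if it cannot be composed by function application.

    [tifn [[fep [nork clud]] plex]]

t

[nork clud] — clud of type ⟨⟨t, e⟩, ⟨t, ⟨⟨e, e⟩, ⟨e, t⟩⟩⟩⟩ combines with nork of type ⟨t, e⟩: type ⟨t, ⟨⟨e, e⟩, ⟨e, t⟩⟩⟩.
[fep [nork clud]] — [nork clud] of type ⟨t, ⟨⟨e, e⟩, ⟨e, t⟩⟩⟩ combines with fep of type t: type ⟨⟨e, e⟩, ⟨e, t⟩⟩.
[[fep [nork clud]] plex] — [fep [nork clud]] of type ⟨⟨e, e⟩, ⟨e, t⟩⟩ combines with plex of type ⟨e, e⟩: type ⟨e, t⟩.
[tifn [[fep [nork clud]] plex]] — [[fep [nork clud]] plex] of type ⟨e, t⟩ combines with tifn of type e: type t.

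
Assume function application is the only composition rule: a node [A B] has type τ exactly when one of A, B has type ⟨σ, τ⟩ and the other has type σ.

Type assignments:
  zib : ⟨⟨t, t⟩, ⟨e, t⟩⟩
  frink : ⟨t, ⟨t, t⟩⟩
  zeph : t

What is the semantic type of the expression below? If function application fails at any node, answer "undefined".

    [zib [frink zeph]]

[frink zeph]: functor frink : ⟨t, ⟨t, t⟩⟩, argument zeph : t; result ⟨t, t⟩.
[zib [frink zeph]]: functor zib : ⟨⟨t, t⟩, ⟨e, t⟩⟩, argument [frink zeph] : ⟨t, t⟩; result ⟨e, t⟩.

⟨e, t⟩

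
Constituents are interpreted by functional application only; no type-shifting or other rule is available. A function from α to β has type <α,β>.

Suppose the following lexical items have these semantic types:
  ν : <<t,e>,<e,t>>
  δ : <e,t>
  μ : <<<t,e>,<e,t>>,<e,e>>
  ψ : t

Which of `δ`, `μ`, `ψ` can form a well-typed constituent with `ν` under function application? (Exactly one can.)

δ : <e,t> — no; ν wants <t,e>, and δ wants e.
μ — combines: μ : <<<t,e>,<e,t>>,<e,e>> takes ν : <<t,e>,<e,t>> as argument, giving <e,e>.
ψ : t — no; ν wants <t,e>, and ψ wants nothing (atomic).

μ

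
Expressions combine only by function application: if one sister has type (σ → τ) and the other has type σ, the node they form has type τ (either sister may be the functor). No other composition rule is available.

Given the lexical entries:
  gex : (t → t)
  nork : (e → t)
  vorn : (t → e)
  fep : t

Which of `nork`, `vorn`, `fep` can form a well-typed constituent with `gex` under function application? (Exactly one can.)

fep

nork : (e → t) — gex needs t; nork needs e; neither fits.
vorn : (t → e) — gex needs t; vorn needs t; neither fits.
fep — combines: gex : (t → t) takes fep : t as argument, giving t.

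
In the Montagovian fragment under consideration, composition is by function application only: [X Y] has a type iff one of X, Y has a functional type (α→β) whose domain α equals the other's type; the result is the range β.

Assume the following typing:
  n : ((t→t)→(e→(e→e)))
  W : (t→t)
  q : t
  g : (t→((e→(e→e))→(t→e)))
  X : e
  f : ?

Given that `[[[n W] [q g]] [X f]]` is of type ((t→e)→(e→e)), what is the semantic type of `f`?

For [[[n W] [q g]] [X f]] to have type ((t→e)→(e→e)) with [[n W] [q g]] of type (t→e), [X f] must be the function: [X f] : ((t→e)→((t→e)→(e→e))).
For [X f] to have type ((t→e)→((t→e)→(e→e))) with X of type e, f must be the function: f : (e→((t→e)→((t→e)→(e→e)))).

(e→((t→e)→((t→e)→(e→e))))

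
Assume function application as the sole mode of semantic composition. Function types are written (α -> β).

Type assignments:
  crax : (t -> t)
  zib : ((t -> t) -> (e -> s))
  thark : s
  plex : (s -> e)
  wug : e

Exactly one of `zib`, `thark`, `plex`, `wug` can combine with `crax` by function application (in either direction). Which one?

zib — combines: zib : ((t -> t) -> (e -> s)) takes crax : (t -> t) as argument, giving (e -> s).
thark : s — no; crax wants t, and thark wants nothing (atomic).
plex : (s -> e) — no; crax wants t, and plex wants s.
wug : e — no; crax wants t, and wug wants nothing (atomic).

zib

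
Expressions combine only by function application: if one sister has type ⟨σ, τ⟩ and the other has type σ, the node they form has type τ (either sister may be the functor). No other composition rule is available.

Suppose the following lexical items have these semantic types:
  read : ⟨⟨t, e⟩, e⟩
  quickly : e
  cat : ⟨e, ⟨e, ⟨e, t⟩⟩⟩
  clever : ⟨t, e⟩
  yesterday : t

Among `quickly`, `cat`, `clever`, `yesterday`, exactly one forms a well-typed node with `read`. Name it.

quickly : e — neither side's domain matches the other.
cat : ⟨e, ⟨e, ⟨e, t⟩⟩⟩ — neither side's domain matches the other.
clever — combines: read : ⟨⟨t, e⟩, e⟩ takes clever : ⟨t, e⟩ as argument, giving e.
yesterday : t — neither side's domain matches the other.

clever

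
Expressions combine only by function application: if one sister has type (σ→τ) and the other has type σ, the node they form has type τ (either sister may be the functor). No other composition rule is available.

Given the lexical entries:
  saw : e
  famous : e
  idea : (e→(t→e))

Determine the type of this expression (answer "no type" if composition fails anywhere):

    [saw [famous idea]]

no type

[famous idea]: idea is (e→(t→e)), famous is e; result (t→e).
At [saw [famous idea]]: neither e nor (t→e) can take the other as argument; the node is ill-typed.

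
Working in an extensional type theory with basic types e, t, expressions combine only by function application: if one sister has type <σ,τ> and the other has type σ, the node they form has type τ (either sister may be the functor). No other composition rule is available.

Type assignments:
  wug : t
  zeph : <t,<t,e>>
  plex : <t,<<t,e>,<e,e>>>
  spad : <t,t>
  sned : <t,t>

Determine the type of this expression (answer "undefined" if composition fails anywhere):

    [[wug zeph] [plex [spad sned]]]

At [wug zeph], zeph : <t,<t,e>> takes wug : t, giving <t,e>.
At [spad sned]: neither <t,t> nor <t,t> can take the other as argument; the node is ill-typed.

undefined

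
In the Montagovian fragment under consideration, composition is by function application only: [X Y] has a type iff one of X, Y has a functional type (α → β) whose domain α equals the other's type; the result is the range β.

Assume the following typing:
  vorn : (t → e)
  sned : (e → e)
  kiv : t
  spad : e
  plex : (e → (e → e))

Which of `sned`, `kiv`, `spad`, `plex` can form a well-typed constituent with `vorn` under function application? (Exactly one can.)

sned : (e → e) — no; vorn wants t, and sned wants e.
kiv — combines: vorn : (t → e) takes kiv : t as argument, giving e.
spad : e — no; vorn wants t, and spad wants nothing (atomic).
plex : (e → (e → e)) — no; vorn wants t, and plex wants e.

kiv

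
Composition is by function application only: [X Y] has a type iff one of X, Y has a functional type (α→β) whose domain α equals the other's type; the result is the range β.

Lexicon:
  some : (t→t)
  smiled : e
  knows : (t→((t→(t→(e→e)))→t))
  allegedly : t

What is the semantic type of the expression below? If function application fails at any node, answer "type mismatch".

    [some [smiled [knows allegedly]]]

type mismatch

[knows allegedly]: (t→((t→(t→(e→e)))→t)) applied to t yields ((t→(t→(e→e)))→t).
[smiled [knows allegedly]]: e and ((t→(t→(e→e)))→t) cannot combine by function application — type clash.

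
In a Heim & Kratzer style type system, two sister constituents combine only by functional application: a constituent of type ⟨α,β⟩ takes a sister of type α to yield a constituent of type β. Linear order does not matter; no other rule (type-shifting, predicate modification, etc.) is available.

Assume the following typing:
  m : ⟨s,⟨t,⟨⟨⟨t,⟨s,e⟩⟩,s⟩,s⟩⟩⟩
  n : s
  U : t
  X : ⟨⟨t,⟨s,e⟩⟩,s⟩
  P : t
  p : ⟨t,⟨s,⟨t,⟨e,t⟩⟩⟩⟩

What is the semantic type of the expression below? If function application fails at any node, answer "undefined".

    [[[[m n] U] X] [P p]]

⟨t,⟨e,t⟩⟩

At [m n], m : ⟨s,⟨t,⟨⟨⟨t,⟨s,e⟩⟩,s⟩,s⟩⟩⟩ takes n : s, giving ⟨t,⟨⟨⟨t,⟨s,e⟩⟩,s⟩,s⟩⟩.
At [[m n] U], [m n] : ⟨t,⟨⟨⟨t,⟨s,e⟩⟩,s⟩,s⟩⟩ takes U : t, giving ⟨⟨⟨t,⟨s,e⟩⟩,s⟩,s⟩.
At [[[m n] U] X], [[m n] U] : ⟨⟨⟨t,⟨s,e⟩⟩,s⟩,s⟩ takes X : ⟨⟨t,⟨s,e⟩⟩,s⟩, giving s.
At [P p], p : ⟨t,⟨s,⟨t,⟨e,t⟩⟩⟩⟩ takes P : t, giving ⟨s,⟨t,⟨e,t⟩⟩⟩.
At [[[[m n] U] X] [P p]], [P p] : ⟨s,⟨t,⟨e,t⟩⟩⟩ takes [[[m n] U] X] : s, giving ⟨t,⟨e,t⟩⟩.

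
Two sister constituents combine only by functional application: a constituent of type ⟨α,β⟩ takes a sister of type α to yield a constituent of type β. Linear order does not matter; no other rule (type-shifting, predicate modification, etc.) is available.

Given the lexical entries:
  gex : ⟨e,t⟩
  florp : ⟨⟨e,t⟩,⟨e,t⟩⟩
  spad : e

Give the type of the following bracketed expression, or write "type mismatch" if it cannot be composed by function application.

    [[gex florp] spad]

t

[gex florp]: functor florp : ⟨⟨e,t⟩,⟨e,t⟩⟩, argument gex : ⟨e,t⟩; result ⟨e,t⟩.
[[gex florp] spad]: functor [gex florp] : ⟨e,t⟩, argument spad : e; result t.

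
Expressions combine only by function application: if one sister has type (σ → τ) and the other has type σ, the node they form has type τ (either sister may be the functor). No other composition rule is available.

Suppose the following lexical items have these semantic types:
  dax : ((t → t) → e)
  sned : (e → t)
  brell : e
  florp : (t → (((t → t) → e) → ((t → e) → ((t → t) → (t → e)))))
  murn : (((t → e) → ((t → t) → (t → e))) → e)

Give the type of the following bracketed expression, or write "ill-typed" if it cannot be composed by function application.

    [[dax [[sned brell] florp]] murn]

[sned brell]: (e → t) applied to e yields t.
[[sned brell] florp]: (t → (((t → t) → e) → ((t → e) → ((t → t) → (t → e))))) applied to t yields (((t → t) → e) → ((t → e) → ((t → t) → (t → e)))).
[dax [[sned brell] florp]]: (((t → t) → e) → ((t → e) → ((t → t) → (t → e)))) applied to ((t → t) → e) yields ((t → e) → ((t → t) → (t → e))).
[[dax [[sned brell] florp]] murn]: (((t → e) → ((t → t) → (t → e))) → e) applied to ((t → e) → ((t → t) → (t → e))) yields e.

e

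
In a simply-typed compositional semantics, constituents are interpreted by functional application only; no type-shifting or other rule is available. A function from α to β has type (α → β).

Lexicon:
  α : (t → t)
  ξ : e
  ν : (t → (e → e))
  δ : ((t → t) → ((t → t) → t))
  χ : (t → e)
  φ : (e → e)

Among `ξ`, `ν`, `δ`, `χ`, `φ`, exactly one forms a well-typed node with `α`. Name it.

δ

ξ : e — neither side's domain matches the other.
ν : (t → (e → e)) — neither side's domain matches the other.
δ — combines: δ : ((t → t) → ((t → t) → t)) takes α : (t → t) as argument, giving ((t → t) → t).
χ : (t → e) — neither side's domain matches the other.
φ : (e → e) — neither side's domain matches the other.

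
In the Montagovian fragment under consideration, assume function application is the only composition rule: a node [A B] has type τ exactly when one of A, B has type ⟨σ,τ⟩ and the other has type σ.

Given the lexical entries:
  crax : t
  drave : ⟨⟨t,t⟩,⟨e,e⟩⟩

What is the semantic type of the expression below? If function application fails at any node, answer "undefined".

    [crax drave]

undefined

[crax drave]: t with ⟨⟨t,t⟩,⟨e,e⟩⟩ — neither is a function whose domain matches the other; composition fails here.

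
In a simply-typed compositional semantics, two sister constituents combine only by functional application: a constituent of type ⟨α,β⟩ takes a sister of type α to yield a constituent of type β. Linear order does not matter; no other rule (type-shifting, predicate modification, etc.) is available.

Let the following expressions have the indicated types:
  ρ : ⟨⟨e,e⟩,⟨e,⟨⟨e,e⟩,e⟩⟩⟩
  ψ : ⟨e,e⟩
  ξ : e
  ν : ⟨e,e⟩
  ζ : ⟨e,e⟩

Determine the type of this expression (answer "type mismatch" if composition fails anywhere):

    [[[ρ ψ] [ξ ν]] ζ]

e

[ρ ψ]: ⟨⟨e,e⟩,⟨e,⟨⟨e,e⟩,e⟩⟩⟩ applied to ⟨e,e⟩ yields ⟨e,⟨⟨e,e⟩,e⟩⟩.
[ξ ν]: ⟨e,e⟩ applied to e yields e.
[[ρ ψ] [ξ ν]]: ⟨e,⟨⟨e,e⟩,e⟩⟩ applied to e yields ⟨⟨e,e⟩,e⟩.
[[[ρ ψ] [ξ ν]] ζ]: ⟨⟨e,e⟩,e⟩ applied to ⟨e,e⟩ yields e.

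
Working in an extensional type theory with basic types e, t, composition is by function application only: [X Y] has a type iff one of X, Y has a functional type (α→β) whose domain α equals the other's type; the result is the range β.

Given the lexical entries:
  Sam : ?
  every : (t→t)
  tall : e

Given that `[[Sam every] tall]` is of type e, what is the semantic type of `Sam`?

((t→t)→(e→e))

[[Sam every] tall] is required to be e. tall : e cannot yield e as functor, so [Sam every] : (e→e).
[Sam every] is required to be (e→e). every : (t→t) cannot yield (e→e) as functor, so Sam : ((t→t)→(e→e)).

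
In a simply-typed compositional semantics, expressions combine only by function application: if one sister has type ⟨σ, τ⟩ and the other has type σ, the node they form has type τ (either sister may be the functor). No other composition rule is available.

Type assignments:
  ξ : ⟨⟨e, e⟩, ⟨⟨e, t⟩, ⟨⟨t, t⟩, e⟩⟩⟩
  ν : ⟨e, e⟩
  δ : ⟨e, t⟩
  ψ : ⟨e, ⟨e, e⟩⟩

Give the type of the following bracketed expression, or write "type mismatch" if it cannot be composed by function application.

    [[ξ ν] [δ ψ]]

[ξ ν] — ξ of type ⟨⟨e, e⟩, ⟨⟨e, t⟩, ⟨⟨t, t⟩, e⟩⟩⟩ combines with ν of type ⟨e, e⟩: type ⟨⟨e, t⟩, ⟨⟨t, t⟩, e⟩⟩.
At [δ ψ]: neither ⟨e, t⟩ nor ⟨e, ⟨e, e⟩⟩ can take the other as argument; the node is ill-typed.

type mismatch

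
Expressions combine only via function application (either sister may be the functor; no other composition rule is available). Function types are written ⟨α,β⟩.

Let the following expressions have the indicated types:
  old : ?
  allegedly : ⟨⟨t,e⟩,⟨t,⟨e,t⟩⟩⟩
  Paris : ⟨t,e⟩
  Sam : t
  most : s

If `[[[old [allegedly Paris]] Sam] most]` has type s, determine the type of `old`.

At [[[old [allegedly Paris]] Sam] most] (required: s): most is s, which is not a function with range s; hence [[old [allegedly Paris]] Sam] is the functor — type ⟨s,s⟩.
At [[old [allegedly Paris]] Sam] (required: ⟨s,s⟩): Sam is t, which is not a function with range ⟨s,s⟩; hence [old [allegedly Paris]] is the functor — type ⟨t,⟨s,s⟩⟩.
At [old [allegedly Paris]] (required: ⟨t,⟨s,s⟩⟩): [allegedly Paris] is ⟨t,⟨e,t⟩⟩, which is not a function with range ⟨t,⟨s,s⟩⟩; hence old is the functor — type ⟨⟨t,⟨e,t⟩⟩,⟨t,⟨s,s⟩⟩⟩.

⟨⟨t,⟨e,t⟩⟩,⟨t,⟨s,s⟩⟩⟩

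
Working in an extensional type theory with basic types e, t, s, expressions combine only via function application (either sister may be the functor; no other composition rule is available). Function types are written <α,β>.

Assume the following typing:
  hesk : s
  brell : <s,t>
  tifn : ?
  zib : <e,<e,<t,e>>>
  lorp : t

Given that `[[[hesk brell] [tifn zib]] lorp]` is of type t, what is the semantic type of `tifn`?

<<e,<e,<t,e>>>,<t,<t,t>>>

[[[hesk brell] [tifn zib]] lorp] is required to be t. lorp : t cannot yield t as functor, so [[hesk brell] [tifn zib]] : <t,t>.
[[hesk brell] [tifn zib]] is required to be <t,t>. [hesk brell] : t cannot yield <t,t> as functor, so [tifn zib] : <t,<t,t>>.
[tifn zib] is required to be <t,<t,t>>. zib : <e,<e,<t,e>>> cannot yield <t,<t,t>> as functor, so tifn : <<e,<e,<t,e>>>,<t,<t,t>>>.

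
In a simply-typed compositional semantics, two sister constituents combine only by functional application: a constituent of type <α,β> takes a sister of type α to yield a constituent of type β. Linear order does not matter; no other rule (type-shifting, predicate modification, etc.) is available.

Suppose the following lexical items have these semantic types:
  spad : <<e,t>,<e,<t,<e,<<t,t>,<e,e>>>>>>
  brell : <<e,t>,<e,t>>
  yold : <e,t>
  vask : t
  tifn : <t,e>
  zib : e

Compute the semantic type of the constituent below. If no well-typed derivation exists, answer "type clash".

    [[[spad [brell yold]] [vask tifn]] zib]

type clash

[brell yold]: <<e,t>,<e,t>> applied to <e,t> yields <e,t>.
[spad [brell yold]]: <<e,t>,<e,<t,<e,<<t,t>,<e,e>>>>>> applied to <e,t> yields <e,<t,<e,<<t,t>,<e,e>>>>>.
[vask tifn]: <t,e> applied to t yields e.
[[spad [brell yold]] [vask tifn]]: <e,<t,<e,<<t,t>,<e,e>>>>> applied to e yields <t,<e,<<t,t>,<e,e>>>>.
At [[[spad [brell yold]] [vask tifn]] zib]: neither <t,<e,<<t,t>,<e,e>>>> nor e can take the other as argument; the node is ill-typed.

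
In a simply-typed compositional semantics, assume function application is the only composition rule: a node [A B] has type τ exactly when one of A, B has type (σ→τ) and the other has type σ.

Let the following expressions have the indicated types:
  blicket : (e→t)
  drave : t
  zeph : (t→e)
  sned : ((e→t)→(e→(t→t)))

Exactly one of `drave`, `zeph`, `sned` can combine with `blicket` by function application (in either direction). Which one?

sned

drave : t — no; blicket wants e, and drave wants nothing (atomic).
zeph : (t→e) — no; blicket wants e, and zeph wants t.
sned — combines: sned : ((e→t)→(e→(t→t))) takes blicket : (e→t) as argument, giving (e→(t→t)).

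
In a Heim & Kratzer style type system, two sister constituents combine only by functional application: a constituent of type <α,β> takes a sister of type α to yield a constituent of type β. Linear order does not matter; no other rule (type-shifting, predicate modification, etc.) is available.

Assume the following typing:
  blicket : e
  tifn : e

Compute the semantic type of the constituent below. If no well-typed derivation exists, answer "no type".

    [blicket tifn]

no type

[blicket tifn]: e and e cannot combine by function application — type clash.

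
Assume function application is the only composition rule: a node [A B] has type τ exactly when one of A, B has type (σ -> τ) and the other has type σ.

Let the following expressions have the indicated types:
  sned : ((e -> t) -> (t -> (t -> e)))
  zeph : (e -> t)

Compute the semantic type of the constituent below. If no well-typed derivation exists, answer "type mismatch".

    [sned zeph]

[sned zeph]: functor sned : ((e -> t) -> (t -> (t -> e))), argument zeph : (e -> t); result (t -> (t -> e)).

(t -> (t -> e))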